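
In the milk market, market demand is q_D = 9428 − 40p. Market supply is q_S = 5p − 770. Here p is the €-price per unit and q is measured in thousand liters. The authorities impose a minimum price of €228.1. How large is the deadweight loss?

€393.09 thousand

In inverse form: demand p = 235.7 − 0.025q, supply p = 154 + 0.2q.
Competitive equilibrium: 235.7 − 0.025q = 154 + 0.2q → q* = 363.1111, p* = 226.6222.
At the floor p = 228.1, quantity demanded = (235.7 − 228.1)/0.025 = 304.
Sellers' marginal cost at q' = 304: 154 + 0.2·304 = 214.8.
Δq = 363.1111 − 304 = 59.1111; wedge = 228.1 − 214.8 = 13.3.
DWL = ½ × 59.1111 × 13.3 = €393.09 thousand.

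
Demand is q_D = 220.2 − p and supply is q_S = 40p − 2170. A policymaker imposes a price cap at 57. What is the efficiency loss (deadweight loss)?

In inverse form: demand p = 220.2 − q, supply p = 54.25 + 0.025q.
Competitive equilibrium: 220.2 − q = 54.25 + 0.025q → q* = 161.9024, p* = 58.2976.
At the ceiling p = 57, quantity supplied = (57 − 54.25)/0.025 = 110.
Willingness to pay at q' = 110: 220.2 − 1·110 = 110.2.
Δq = 161.9024 − 110 = 51.9024; wedge = 110.2 − 57 = 53.2.
Welfare loss = ½ × 51.9024 × 53.2 = 1380.60.

1380.60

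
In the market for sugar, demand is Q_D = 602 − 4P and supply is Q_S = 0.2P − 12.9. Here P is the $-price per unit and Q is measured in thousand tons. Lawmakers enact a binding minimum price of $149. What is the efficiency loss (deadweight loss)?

$282.88 thousand

In inverse form: demand P = 150.5 − 0.25Q, supply P = 64.5 + 5Q.
Competitive equilibrium: 150.5 − 0.25Q = 64.5 + 5Q → Q* = 16.381, P* = 146.4048.
At the floor P = 149, quantity demanded = (150.5 − 149)/0.25 = 6.
Sellers' marginal cost at Q' = 6: 64.5 + 5·6 = 94.5.
ΔQ = 16.381 − 6 = 10.381; wedge = 149 − 94.5 = 54.5.
The triangle = ½ × 10.381 × 54.5 = $282.88 thousand.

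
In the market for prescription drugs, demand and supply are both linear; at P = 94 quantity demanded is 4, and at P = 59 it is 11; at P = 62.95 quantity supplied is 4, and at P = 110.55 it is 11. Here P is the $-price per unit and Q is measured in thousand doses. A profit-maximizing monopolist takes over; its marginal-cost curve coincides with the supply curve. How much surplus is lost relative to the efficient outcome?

Demand slope = (59 − 94)/(11 − 4) = −5, so P = 114 − 5Q.
Supply slope = (110.55 − 62.95)/(11 − 4) = 6.8, so P = 35.75 + 6.8Q.
Competitive equilibrium: 114 − 5Q = 35.75 + 6.8Q → Q* = 6.6314, P* = 80.8432.
Marginal revenue: MR = 114 − 10Q. Set MR = MC: 114 − 10Q = 35.75 + 6.8Q → Q_m = 4.6577.
Price P_m = 114 − 5·4.6577 = 90.7115; MC(Q_m) = 35.75 + 6.8·4.6577 = 67.4224.
Competitive Q* = 6.6314, so ΔQ = 1.9737; wedge = 90.7115 − 67.4224 = 23.2891.
Welfare loss = ½ × 1.9737 × 23.2891 = $22.98 thousand.

$22.98 thousand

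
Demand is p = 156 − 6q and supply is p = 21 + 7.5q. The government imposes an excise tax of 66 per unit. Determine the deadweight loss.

Competitive equilibrium: 156 − 6q = 21 + 7.5q → q* = 10, p* = 96.
With the tax, the buyer price exceeds the seller price by 66: (156 − 6q) − (21 + 7.5q) = 66 → q' = 5.1111.
Δq = 10 − 5.1111 = 4.8889; the wedge equals the tax, 66.
Deadweight loss = ½ × 4.8889 × 66 = 161.33.

161.33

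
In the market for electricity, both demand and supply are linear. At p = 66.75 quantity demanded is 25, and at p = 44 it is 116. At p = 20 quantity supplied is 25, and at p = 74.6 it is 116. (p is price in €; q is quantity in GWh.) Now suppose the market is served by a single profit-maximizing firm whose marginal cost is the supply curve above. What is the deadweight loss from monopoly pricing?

Demand slope = (44 − 66.75)/(116 − 25) = −0.25, so p = 73 − 0.25q.
Supply slope = (74.6 − 20)/(116 − 25) = 0.6, so p = 5 + 0.6q.
Competitive equilibrium: 73 − 0.25q = 5 + 0.6q → q* = 80, p* = 53.
Marginal revenue: MR = 73 − 0.5q. Set MR = MC: 73 − 0.5q = 5 + 0.6q → q_m = 61.8182.
Price p_m = 73 − 0.25·61.8182 = 57.5455; MC(q_m) = 5 + 0.6·61.8182 = 42.0909.
Competitive q* = 80, so Δq = 18.1818; wedge = 57.5455 − 42.0909 = 15.4546.
DWL = ½ × 18.1818 × 15.4546 = €140.50.

€140.50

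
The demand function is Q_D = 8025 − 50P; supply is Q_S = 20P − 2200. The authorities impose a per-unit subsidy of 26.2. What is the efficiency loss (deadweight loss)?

In inverse form: demand P = 160.5 − 0.02Q, supply P = 110 + 0.05Q.
Competitive equilibrium: 160.5 − 0.02Q = 110 + 0.05Q → Q* = 721.4286, P* = 146.0714.
The subsidy lowers effective supply by 26.2: P = 83.8 + 0.05Q.
New quantity: 160.5 − 0.02Q = 83.8 + 0.05Q → Q' = 1095.7143.
Overproduction ΔQ = 1095.7143 − 721.4286 = 374.2857; wedge = subsidy = 26.2.
Deadweight loss = ½ × 374.2857 × 26.2 = 4903.14.

4903.14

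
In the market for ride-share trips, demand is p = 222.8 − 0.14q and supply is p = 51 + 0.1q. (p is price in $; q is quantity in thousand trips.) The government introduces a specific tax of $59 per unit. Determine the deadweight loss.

Competitive equilibrium: 222.8 − 0.14q = 51 + 0.1q → q* = 715.8333, p* = 122.5833.
With the tax, the buyer price exceeds the seller price by 59: (222.8 − 0.14q) − (51 + 0.1q) = 59 → q' = 470.
Δq = 715.8333 − 470 = 245.8333; the wedge equals the tax, 59.
The triangle = ½ × 245.8333 × 59 = $7252.08 thousand.

$7252.08 thousand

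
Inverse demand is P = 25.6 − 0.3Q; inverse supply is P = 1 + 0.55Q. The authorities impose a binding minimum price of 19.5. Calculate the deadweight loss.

31.49

Competitive equilibrium: 25.6 − 0.3Q = 1 + 0.55Q → Q* = 28.9412, P* = 16.9176.
At the floor P = 19.5, quantity demanded = (25.6 − 19.5)/0.3 = 20.3333.
Sellers' marginal cost at Q' = 20.3333: 1 + 0.55·20.3333 = 12.1833.
ΔQ = 28.9412 − 20.3333 = 8.6079; wedge = 19.5 − 12.1833 = 7.3167.
DWL = ½ × 8.6079 × 7.3167 = 31.49.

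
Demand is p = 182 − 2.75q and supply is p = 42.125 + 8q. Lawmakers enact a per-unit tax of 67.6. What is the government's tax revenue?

454.49

Competitive equilibrium: 182 − 2.75q = 42.125 + 8q → q* = 13.01163, p* = 146.21802.
With the tax, the buyer price exceeds the seller price by 67.6: (182 − 2.75q) − (42.125 + 8q) = 67.6 → q' = 6.72326.
Tax revenue = 67.6 × 6.72326 = 454.49.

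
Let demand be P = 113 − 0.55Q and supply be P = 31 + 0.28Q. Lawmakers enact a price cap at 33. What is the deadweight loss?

Competitive equilibrium: 113 − 0.55Q = 31 + 0.28Q → Q* = 98.7952, P* = 58.6627.
At the ceiling P = 33, quantity supplied = (33 − 31)/0.28 = 7.1429.
Willingness to pay at Q' = 7.1429: 113 − 0.55·7.1429 = 109.0714.
ΔQ = 98.7952 − 7.1429 = 91.6523; wedge = 109.0714 − 33 = 76.0714.
The triangle = ½ × 91.6523 × 76.0714 = 3486.06.

3486.06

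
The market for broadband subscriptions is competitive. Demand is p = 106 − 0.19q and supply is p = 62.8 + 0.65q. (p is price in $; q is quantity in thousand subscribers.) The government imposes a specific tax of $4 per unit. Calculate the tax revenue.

$186.67 thousand

Competitive equilibrium: 106 − 0.19q = 62.8 + 0.65q → q* = 51.4286, p* = 96.2286.
With the tax, the buyer price exceeds the seller price by 4: (106 − 0.19q) − (62.8 + 0.65q) = 4 → q' = 46.6667.
Tax revenue = 4 × 46.6667 = $186.67 thousand.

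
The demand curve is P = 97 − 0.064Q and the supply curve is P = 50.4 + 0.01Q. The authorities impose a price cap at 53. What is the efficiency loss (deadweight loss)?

Competitive equilibrium: 97 − 0.064Q = 50.4 + 0.01Q → Q* = 629.7297, P* = 56.6973.
At the ceiling P = 53, quantity supplied = (53 − 50.4)/0.01 = 260.
Willingness to pay at Q' = 260: 97 − 0.064·260 = 80.36.
ΔQ = 629.7297 − 260 = 369.7297; wedge = 80.36 − 53 = 27.36.
The triangle = ½ × 369.7297 × 27.36 = 5057.90.

5057.90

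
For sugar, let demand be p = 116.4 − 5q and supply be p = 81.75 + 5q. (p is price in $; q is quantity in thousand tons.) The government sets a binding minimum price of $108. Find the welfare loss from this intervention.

Competitive equilibrium: 116.4 − 5q = 81.75 + 5q → q* = 3.465, p* = 99.075.
At the floor p = 108, quantity demanded = (116.4 − 108)/5 = 1.68.
Sellers' marginal cost at q' = 1.68: 81.75 + 5·1.68 = 90.15.
Δq = 3.465 − 1.68 = 1.785; wedge = 108 − 90.15 = 17.85.
Deadweight loss = ½ × 1.785 × 17.85 = $15.93 thousand.

$15.93 thousand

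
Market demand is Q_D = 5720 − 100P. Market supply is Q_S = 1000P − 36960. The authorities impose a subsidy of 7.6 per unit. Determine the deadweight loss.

2625.45

In inverse form: demand P = 57.2 − 0.01Q, supply P = 36.96 + 0.001Q.
Competitive equilibrium: 57.2 − 0.01Q = 36.96 + 0.001Q → Q* = 1840, P* = 38.8.
The subsidy lowers effective supply by 7.6: P = 29.36 + 0.001Q.
New quantity: 57.2 − 0.01Q = 29.36 + 0.001Q → Q' = 2530.9091.
Overproduction ΔQ = 2530.9091 − 1840 = 690.9091; wedge = subsidy = 7.6.
The triangle = ½ × 690.9091 × 7.6 = 2625.45.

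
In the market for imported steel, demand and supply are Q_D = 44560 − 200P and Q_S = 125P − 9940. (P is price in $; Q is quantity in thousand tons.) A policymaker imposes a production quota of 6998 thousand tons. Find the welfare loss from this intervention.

In inverse form: demand P = 222.8 − 0.005Q, supply P = 79.52 + 0.008Q.
Competitive equilibrium: 222.8 − 0.005Q = 79.52 + 0.008Q → Q* = 11021.5385, P* = 167.6923.
At Q = 6998: demand price = 222.8 − 0.005·6998 = 187.81; supply price = 79.52 + 0.008·6998 = 135.504.
ΔQ = 11021.5385 − 6998 = 4023.5385; wedge = 187.81 − 135.504 = 52.306.
The triangle = ½ × 4023.5385 × 52.306 = $105227.60 thousand.

$105227.60 thousand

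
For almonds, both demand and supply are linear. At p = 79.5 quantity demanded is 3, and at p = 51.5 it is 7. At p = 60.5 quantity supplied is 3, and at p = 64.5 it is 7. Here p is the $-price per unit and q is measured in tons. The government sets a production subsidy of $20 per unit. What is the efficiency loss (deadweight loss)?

Demand slope = (51.5 − 79.5)/(7 − 3) = −7, so p = 100.5 − 7q.
Supply slope = (64.5 − 60.5)/(7 − 3) = 1, so p = 57.5 + q.
Competitive equilibrium: 100.5 − 7q = 57.5 + q → q* = 5.375, p* = 62.875.
The subsidy lowers effective supply by 20: p = 37.5 + q.
New quantity: 100.5 − 7q = 37.5 + q → q' = 7.875.
Overproduction Δq = 7.875 − 5.375 = 2.5; wedge = subsidy = 20.
Welfare loss = ½ × 2.5 × 20 = $25.

$25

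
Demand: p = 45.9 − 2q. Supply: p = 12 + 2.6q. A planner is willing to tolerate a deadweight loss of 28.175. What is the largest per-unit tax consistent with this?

16.1

Competitive equilibrium: 45.9 − 2q = 12 + 2.6q → q* = 7.3696, p* = 31.1609.
A tax t gives Δq = t/4.6 and wedge t, so DWL = t²/9.2.
t²/9.2 = 28.175 → t² = 259.21 → t = 16.1.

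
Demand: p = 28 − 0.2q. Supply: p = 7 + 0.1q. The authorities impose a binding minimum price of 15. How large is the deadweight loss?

3.75

Competitive equilibrium: 28 − 0.2q = 7 + 0.1q → q* = 70, p* = 14.
At the floor p = 15, quantity demanded = (28 − 15)/0.2 = 65.
Sellers' marginal cost at q' = 65: 7 + 0.1·65 = 13.5.
Δq = 70 − 65 = 5; wedge = 15 − 13.5 = 1.5.
Deadweight loss = ½ × 5 × 1.5 = 3.75.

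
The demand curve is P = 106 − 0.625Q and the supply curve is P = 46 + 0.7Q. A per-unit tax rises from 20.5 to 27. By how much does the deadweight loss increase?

Competitive equilibrium: 106 − 0.625Q = 46 + 0.7Q → Q* = 45.283, P* = 77.6981.
For a per-unit tax t: ΔQ = t/1.325, so DWL = ½·t·(t/1.325) = t²/2.65.
At t = 20.5: DWL = 158.585. At t = 27: DWL = 275.094.
Increase = 275.094 − 158.585 = 116.51.

116.51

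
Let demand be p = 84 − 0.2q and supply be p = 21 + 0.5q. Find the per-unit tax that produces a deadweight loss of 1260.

42

Competitive equilibrium: 84 − 0.2q = 21 + 0.5q → q* = 90, p* = 66.
A tax t gives Δq = t/0.7 and wedge t, so DWL = t²/1.4.
t²/1.4 = 1260 → t² = 1764 → t = 42.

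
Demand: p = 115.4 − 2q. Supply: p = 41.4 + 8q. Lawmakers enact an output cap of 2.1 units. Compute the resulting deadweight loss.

140.45

Competitive equilibrium: 115.4 − 2q = 41.4 + 8q → q* = 7.4, p* = 100.6.
At q = 2.1: demand price = 115.4 − 2·2.1 = 111.2; supply price = 41.4 + 8·2.1 = 58.2.
Δq = 7.4 − 2.1 = 5.3; wedge = 111.2 − 58.2 = 53.
Deadweight loss = ½ × 5.3 × 53 = 140.45.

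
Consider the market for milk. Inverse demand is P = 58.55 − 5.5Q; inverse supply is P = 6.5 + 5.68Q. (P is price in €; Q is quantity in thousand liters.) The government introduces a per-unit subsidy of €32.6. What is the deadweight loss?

€47.53 thousand

Competitive equilibrium: 58.55 − 5.5Q = 6.5 + 5.68Q → Q* = 4.6556, P* = 32.944.
The subsidy lowers effective supply by 32.6: P = 5.68Q − 26.1.
New quantity: 58.55 − 5.5Q = 5.68Q − 26.1 → Q' = 7.5716.
Overproduction ΔQ = 7.5716 − 4.6556 = 2.916; wedge = subsidy = 32.6.
DWL = ½ × 2.916 × 32.6 = €47.53 thousand.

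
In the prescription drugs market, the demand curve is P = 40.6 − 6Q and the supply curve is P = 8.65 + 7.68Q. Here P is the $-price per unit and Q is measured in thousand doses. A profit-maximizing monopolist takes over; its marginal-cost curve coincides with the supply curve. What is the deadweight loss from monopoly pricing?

$3.47 thousand

Competitive equilibrium: 40.6 − 6Q = 8.65 + 7.68Q → Q* = 2.3355, P* = 26.5868.
Marginal revenue: MR = 40.6 − 12Q. Set MR = MC: 40.6 − 12Q = 8.65 + 7.68Q → Q_m = 1.6235.
Price P_m = 40.6 − 6·1.6235 = 30.859; MC(Q_m) = 8.65 + 7.68·1.6235 = 21.1185.
Competitive Q* = 2.3355, so ΔQ = 0.712; wedge = 30.859 − 21.1185 = 9.7405.
The triangle = ½ × 0.712 × 9.7405 = $3.47 thousand.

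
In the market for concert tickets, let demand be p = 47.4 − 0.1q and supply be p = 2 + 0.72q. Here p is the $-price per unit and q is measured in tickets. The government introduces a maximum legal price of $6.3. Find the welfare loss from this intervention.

Competitive equilibrium: 47.4 − 0.1q = 2 + 0.72q → q* = 55.3659, p* = 41.8634.
At the ceiling p = 6.3, quantity supplied = (6.3 − 2)/0.72 = 5.9722.
Willingness to pay at q' = 5.9722: 47.4 − 0.1·5.9722 = 46.8028.
Δq = 55.3659 − 5.9722 = 49.3937; wedge = 46.8028 − 6.3 = 40.5028.
Welfare loss = ½ × 49.3937 × 40.5028 = $1000.29.

$1000.29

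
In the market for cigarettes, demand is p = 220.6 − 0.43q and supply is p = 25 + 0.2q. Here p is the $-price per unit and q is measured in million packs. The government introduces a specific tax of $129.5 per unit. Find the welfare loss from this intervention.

Competitive equilibrium: 220.6 − 0.43q = 25 + 0.2q → q* = 310.47619, p* = 87.09524.
With the tax, the buyer price exceeds the seller price by 129.5: (220.6 − 0.43q) − (25 + 0.2q) = 129.5 → q' = 104.92063.
Δq = 310.47619 − 104.92063 = 205.55556; the wedge equals the tax, 129.5.
Deadweight loss = ½ × 205.55556 × 129.5 = $13309.72 million.

$13309.72 million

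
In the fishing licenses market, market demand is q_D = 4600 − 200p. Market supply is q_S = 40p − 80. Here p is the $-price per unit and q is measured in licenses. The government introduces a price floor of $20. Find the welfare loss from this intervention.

In inverse form: demand p = 23 − 0.005q, supply p = 2 + 0.025q.
Competitive equilibrium: 23 − 0.005q = 2 + 0.025q → q* = 700, p* = 19.5.
At the floor p = 20, quantity demanded = (23 − 20)/0.005 = 600.
Sellers' marginal cost at q' = 600: 2 + 0.025·600 = 17.
Δq = 700 − 600 = 100; wedge = 20 − 17 = 3.
DWL = ½ × 100 × 3 = $150.

$150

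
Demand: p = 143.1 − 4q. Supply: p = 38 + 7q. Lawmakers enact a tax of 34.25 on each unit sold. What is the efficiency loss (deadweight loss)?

53.32

Competitive equilibrium: 143.1 − 4q = 38 + 7q → q* = 9.5545, p* = 104.8818.
With the tax, the buyer price exceeds the seller price by 34.25: (143.1 − 4q) − (38 + 7q) = 34.25 → q' = 6.4409.
Δq = 9.5545 − 6.4409 = 3.1136; the wedge equals the tax, 34.25.
Deadweight loss = ½ × 3.1136 × 34.25 = 53.32.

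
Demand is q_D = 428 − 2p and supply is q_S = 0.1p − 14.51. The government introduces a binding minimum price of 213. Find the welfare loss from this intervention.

In inverse form: demand p = 214 − 0.5q, supply p = 145.1 + 10q.
Competitive equilibrium: 214 − 0.5q = 145.1 + 10q → q* = 6.5619, p* = 210.719.
At the floor p = 213, quantity demanded = (214 − 213)/0.5 = 2.
Sellers' marginal cost at q' = 2: 145.1 + 10·2 = 165.1.
Δq = 6.5619 − 2 = 4.5619; wedge = 213 − 165.1 = 47.9.
The triangle = ½ × 4.5619 × 47.9 = 109.26.

109.26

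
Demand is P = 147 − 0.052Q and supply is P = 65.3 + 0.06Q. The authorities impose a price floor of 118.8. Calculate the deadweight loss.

Competitive equilibrium: 147 − 0.052Q = 65.3 + 0.06Q → Q* = 729.46429, P* = 109.06786.
At the floor P = 118.8, quantity demanded = (147 − 118.8)/0.052 = 542.30769.
Sellers' marginal cost at Q' = 542.30769: 65.3 + 0.06·542.30769 = 97.83846.
ΔQ = 729.46429 − 542.30769 = 187.1566; wedge = 118.8 − 97.83846 = 20.96154.
Welfare loss = ½ × 187.1566 × 20.96154 = 1961.55.

1961.55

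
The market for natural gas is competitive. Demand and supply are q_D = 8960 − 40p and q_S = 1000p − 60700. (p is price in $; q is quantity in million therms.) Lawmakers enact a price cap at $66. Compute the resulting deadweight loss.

In inverse form: demand p = 224 − 0.025q, supply p = 60.7 + 0.001q.
Competitive equilibrium: 224 − 0.025q = 60.7 + 0.001q → q* = 6280.7692, p* = 66.9808.
At the ceiling p = 66, quantity supplied = (66 − 60.7)/0.001 = 5300.
Willingness to pay at q' = 5300: 224 − 0.025·5300 = 91.5.
Δq = 6280.7692 − 5300 = 980.7692; wedge = 91.5 − 66 = 25.5.
The triangle = ½ × 980.7692 × 25.5 = $12504.81 million.

$12504.81 million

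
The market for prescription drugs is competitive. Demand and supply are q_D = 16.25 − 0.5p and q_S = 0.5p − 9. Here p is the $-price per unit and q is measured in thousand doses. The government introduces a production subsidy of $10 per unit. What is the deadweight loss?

In inverse form: demand p = 32.5 − 2q, supply p = 18 + 2q.
Competitive equilibrium: 32.5 − 2q = 18 + 2q → q* = 3.625, p* = 25.25.
The subsidy lowers effective supply by 10: p = 8 + 2q.
New quantity: 32.5 − 2q = 8 + 2q → q' = 6.125.
Overproduction Δq = 6.125 − 3.625 = 2.5; wedge = subsidy = 10.
Deadweight loss = ½ × 2.5 × 10 = $12.50 thousand.

$12.50 thousand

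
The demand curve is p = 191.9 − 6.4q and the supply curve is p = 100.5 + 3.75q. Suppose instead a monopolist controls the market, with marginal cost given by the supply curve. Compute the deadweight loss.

61.54

Competitive equilibrium: 191.9 − 6.4q = 100.5 + 3.75q → q* = 9.0049, p* = 134.2685.
Marginal revenue: MR = 191.9 − 12.8q. Set MR = MC: 191.9 − 12.8q = 100.5 + 3.75q → q_m = 5.5227.
Price p_m = 191.9 − 6.4·5.5227 = 156.5547; MC(q_m) = 100.5 + 3.75·5.5227 = 121.2101.
Competitive q* = 9.0049, so Δq = 3.4822; wedge = 156.5547 − 121.2101 = 35.3446.
The triangle = ½ × 3.4822 × 35.3446 = 61.54.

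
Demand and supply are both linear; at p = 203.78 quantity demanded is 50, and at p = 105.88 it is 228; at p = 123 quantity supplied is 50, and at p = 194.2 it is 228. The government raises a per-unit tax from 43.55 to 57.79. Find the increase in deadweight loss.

759.52

Demand slope = (105.88 − 203.78)/(228 − 50) = −0.55, so p = 231.28 − 0.55q.
Supply slope = (194.2 − 123)/(228 − 50) = 0.4, so p = 103 + 0.4q.
Competitive equilibrium: 231.28 − 0.55q = 103 + 0.4q → q* = 135.0316, p* = 157.0126.
For a per-unit tax t: Δq = t/0.95, so DWL = ½·t·(t/0.95) = t²/1.9.
At t = 43.55: DWL = 998.212. At t = 57.79: DWL = 1757.728.
Increase = 1757.728 − 998.212 = 759.52.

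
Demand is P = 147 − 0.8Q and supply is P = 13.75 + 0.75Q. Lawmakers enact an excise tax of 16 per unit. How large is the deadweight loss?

82.58

Competitive equilibrium: 147 − 0.8Q = 13.75 + 0.75Q → Q* = 85.9677, P* = 78.2258.
With the tax, the buyer price exceeds the seller price by 16: (147 − 0.8Q) − (13.75 + 0.75Q) = 16 → Q' = 75.6452.
ΔQ = 85.9677 − 75.6452 = 10.3225; the wedge equals the tax, 16.
The triangle = ½ × 10.3225 × 16 = 82.58.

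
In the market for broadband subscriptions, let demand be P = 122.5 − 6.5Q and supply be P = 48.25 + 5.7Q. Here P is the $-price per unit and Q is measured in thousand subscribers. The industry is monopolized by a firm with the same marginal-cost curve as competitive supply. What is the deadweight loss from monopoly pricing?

Competitive equilibrium: 122.5 − 6.5Q = 48.25 + 5.7Q → Q* = 6.0861, P* = 82.9406.
Marginal revenue: MR = 122.5 − 13Q. Set MR = MC: 122.5 − 13Q = 48.25 + 5.7Q → Q_m = 3.9706.
Price P_m = 122.5 − 6.5·3.9706 = 96.6911; MC(Q_m) = 48.25 + 5.7·3.9706 = 70.8824.
Competitive Q* = 6.0861, so ΔQ = 2.1155; wedge = 96.6911 − 70.8824 = 25.8087.
DWL = ½ × 2.1155 × 25.8087 = $27.30 thousand.

$27.30 thousand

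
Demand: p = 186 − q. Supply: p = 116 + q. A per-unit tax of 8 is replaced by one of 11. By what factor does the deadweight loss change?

Competitive equilibrium: 186 − q = 116 + q → q* = 35, p* = 151.
For a per-unit tax t: Δq = t/2, so DWL = ½·t·(t/2) = t²/4.
At t = 8: DWL = 16. At t = 11: DWL = 30.25.
Ratio = (11/8)² = 1.891.

1.891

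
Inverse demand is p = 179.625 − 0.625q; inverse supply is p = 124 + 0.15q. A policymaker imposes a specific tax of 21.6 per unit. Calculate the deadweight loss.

301.01

Competitive equilibrium: 179.625 − 0.625q = 124 + 0.15q → q* = 71.7742, p* = 134.7661.
With the tax, the buyer price exceeds the seller price by 21.6: (179.625 − 0.625q) − (124 + 0.15q) = 21.6 → q' = 43.9032.
Δq = 71.7742 − 43.9032 = 27.871; the wedge equals the tax, 21.6.
Welfare loss = ½ × 27.871 × 21.6 = 301.01.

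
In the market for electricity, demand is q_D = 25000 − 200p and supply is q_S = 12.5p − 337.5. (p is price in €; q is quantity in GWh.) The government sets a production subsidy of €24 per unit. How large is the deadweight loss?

€3388.24

In inverse form: demand p = 125 − 0.005q, supply p = 27 + 0.08q.
Competitive equilibrium: 125 − 0.005q = 27 + 0.08q → q* = 1152.94118, p* = 119.23529.
The subsidy lowers effective supply by 24: p = 3 + 0.08q.
New quantity: 125 − 0.005q = 3 + 0.08q → q' = 1435.29412.
Overproduction Δq = 1435.29412 − 1152.94118 = 282.35294; wedge = subsidy = 24.
The triangle = ½ × 282.35294 × 24 = €3388.24.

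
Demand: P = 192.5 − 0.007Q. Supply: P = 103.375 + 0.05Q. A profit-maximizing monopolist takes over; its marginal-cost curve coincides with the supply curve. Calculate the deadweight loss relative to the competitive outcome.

Competitive equilibrium: 192.5 − 0.007Q = 103.375 + 0.05Q → Q* = 1563.5965, P* = 181.5548.
Marginal revenue: MR = 192.5 − 0.014Q. Set MR = MC: 192.5 − 0.014Q = 103.375 + 0.05Q → Q_m = 1392.5781.
Price P_m = 192.5 − 0.007·1392.5781 = 182.752; MC(Q_m) = 103.375 + 0.05·1392.5781 = 173.0039.
Competitive Q* = 1563.5965, so ΔQ = 171.0184; wedge = 182.752 − 173.0039 = 9.7481.
Deadweight loss = ½ × 171.0184 × 9.7481 = 833.55.

833.55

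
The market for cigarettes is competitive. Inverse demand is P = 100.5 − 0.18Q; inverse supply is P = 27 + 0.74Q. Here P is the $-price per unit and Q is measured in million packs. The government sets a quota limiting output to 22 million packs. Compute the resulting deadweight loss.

Competitive equilibrium: 100.5 − 0.18Q = 27 + 0.74Q → Q* = 79.8913, P* = 86.1196.
At Q = 22: demand price = 100.5 − 0.18·22 = 96.54; supply price = 27 + 0.74·22 = 43.28.
ΔQ = 79.8913 − 22 = 57.8913; wedge = 96.54 − 43.28 = 53.26.
DWL = ½ × 57.8913 × 53.26 = $1541.65 million.

$1541.65 million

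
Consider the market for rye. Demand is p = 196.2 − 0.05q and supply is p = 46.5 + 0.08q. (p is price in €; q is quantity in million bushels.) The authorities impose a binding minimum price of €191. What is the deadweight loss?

Competitive equilibrium: 196.2 − 0.05q = 46.5 + 0.08q → q* = 1151.53846, p* = 138.62308.
At the floor p = 191, quantity demanded = (196.2 − 191)/0.05 = 104.
Sellers' marginal cost at q' = 104: 46.5 + 0.08·104 = 54.82.
Δq = 1151.53846 − 104 = 1047.53846; wedge = 191 − 54.82 = 136.18.
Welfare loss = ½ × 1047.53846 × 136.18 = €71326.89 million.

€71326.89 million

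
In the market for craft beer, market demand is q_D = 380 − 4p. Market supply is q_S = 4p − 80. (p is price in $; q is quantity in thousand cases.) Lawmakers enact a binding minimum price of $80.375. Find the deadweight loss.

In inverse form: demand p = 95 − 0.25q, supply p = 20 + 0.25q.
Competitive equilibrium: 95 − 0.25q = 20 + 0.25q → q* = 150, p* = 57.5.
At the floor p = 80.375, quantity demanded = (95 − 80.375)/0.25 = 58.5.
Sellers' marginal cost at q' = 58.5: 20 + 0.25·58.5 = 34.625.
Δq = 150 − 58.5 = 91.5; wedge = 80.375 − 34.625 = 45.75.
DWL = ½ × 91.5 × 45.75 = $2093.06 thousand.

$2093.06 thousand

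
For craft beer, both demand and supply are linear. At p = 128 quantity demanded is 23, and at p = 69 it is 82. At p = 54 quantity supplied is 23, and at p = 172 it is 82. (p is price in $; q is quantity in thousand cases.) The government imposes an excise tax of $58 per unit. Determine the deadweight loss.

Demand slope = (69 − 128)/(82 − 23) = −1, so p = 151 − q.
Supply slope = (172 − 54)/(82 − 23) = 2, so p = 8 + 2q.
Competitive equilibrium: 151 − q = 8 + 2q → q* = 47.6667, p* = 103.3333.
With the tax, the buyer price exceeds the seller price by 58: (151 − q) − (8 + 2q) = 58 → q' = 28.3333.
Δq = 47.6667 − 28.3333 = 19.3334; the wedge equals the tax, 58.
DWL = ½ × 19.3334 × 58 = $560.67 thousand.

$560.67 thousand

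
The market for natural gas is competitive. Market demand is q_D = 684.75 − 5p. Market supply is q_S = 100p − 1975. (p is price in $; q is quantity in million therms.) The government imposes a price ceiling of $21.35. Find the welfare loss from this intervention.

$16640.38 million

In inverse form: demand p = 136.95 − 0.2q, supply p = 19.75 + 0.01q.
Competitive equilibrium: 136.95 − 0.2q = 19.75 + 0.01q → q* = 558.0952, p* = 25.331.
At the ceiling p = 21.35, quantity supplied = (21.35 − 19.75)/0.01 = 160.
Willingness to pay at q' = 160: 136.95 − 0.2·160 = 104.95.
Δq = 558.0952 − 160 = 398.0952; wedge = 104.95 − 21.35 = 83.6.
Welfare loss = ½ × 398.0952 × 83.6 = $16640.38 million.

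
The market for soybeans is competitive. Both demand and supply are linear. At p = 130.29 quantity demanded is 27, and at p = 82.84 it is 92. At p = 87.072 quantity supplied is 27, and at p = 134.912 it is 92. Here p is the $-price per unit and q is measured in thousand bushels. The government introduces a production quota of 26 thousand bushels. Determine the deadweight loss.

Demand slope = (82.84 − 130.29)/(92 − 27) = −0.73, so p = 150 − 0.73q.
Supply slope = (134.912 − 87.072)/(92 − 27) = 0.736, so p = 67.2 + 0.736q.
Competitive equilibrium: 150 − 0.73q = 67.2 + 0.736q → q* = 56.4802, p* = 108.7694.
At q = 26: demand price = 150 − 0.73·26 = 131.02; supply price = 67.2 + 0.736·26 = 86.336.
Δq = 56.4802 − 26 = 30.4802; wedge = 131.02 − 86.336 = 44.684.
The triangle = ½ × 30.4802 × 44.684 = $680.99 thousand.

$680.99 thousand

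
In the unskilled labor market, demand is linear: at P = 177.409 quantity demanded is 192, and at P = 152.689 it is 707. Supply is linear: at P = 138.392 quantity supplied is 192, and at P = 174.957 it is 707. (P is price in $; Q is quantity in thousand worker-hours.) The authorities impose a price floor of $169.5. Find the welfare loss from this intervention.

$1582.86 thousand

Demand slope = (152.689 − 177.409)/(707 − 192) = −0.048, so P = 186.625 − 0.048Q.
Supply slope = (174.957 − 138.392)/(707 − 192) = 0.071, so P = 124.76 + 0.071Q.
Competitive equilibrium: 186.625 − 0.048Q = 124.76 + 0.071Q → Q* = 519.8739, P* = 161.6711.
At the floor P = 169.5, quantity demanded = (186.625 − 169.5)/0.048 = 356.7708.
Sellers' marginal cost at Q' = 356.7708: 124.76 + 0.071·356.7708 = 150.0907.
ΔQ = 519.8739 − 356.7708 = 163.1031; wedge = 169.5 − 150.0907 = 19.4093.
Deadweight loss = ½ × 163.1031 × 19.4093 = $1582.86 thousand.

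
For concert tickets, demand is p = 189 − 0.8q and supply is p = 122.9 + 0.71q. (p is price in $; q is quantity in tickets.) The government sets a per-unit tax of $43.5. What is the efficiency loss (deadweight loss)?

Competitive equilibrium: 189 − 0.8q = 122.9 + 0.71q → q* = 43.7748, p* = 153.9801.
With the tax, the buyer price exceeds the seller price by 43.5: (189 − 0.8q) − (122.9 + 0.71q) = 43.5 → q' = 14.9669.
Δq = 43.7748 − 14.9669 = 28.8079; the wedge equals the tax, 43.5.
DWL = ½ × 28.8079 × 43.5 = $626.57.

$626.57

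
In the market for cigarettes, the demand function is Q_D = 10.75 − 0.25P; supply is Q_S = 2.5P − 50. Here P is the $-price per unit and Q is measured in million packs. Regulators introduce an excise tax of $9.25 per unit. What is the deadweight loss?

$9.72 million

In inverse form: demand P = 43 − 4Q, supply P = 20 + 0.4Q.
Competitive equilibrium: 43 − 4Q = 20 + 0.4Q → Q* = 5.2273, P* = 22.0909.
With the tax, the buyer price exceeds the seller price by 9.25: (43 − 4Q) − (20 + 0.4Q) = 9.25 → Q' = 3.125.
ΔQ = 5.2273 − 3.125 = 2.1023; the wedge equals the tax, 9.25.
The triangle = ½ × 2.1023 × 9.25 = $9.72 million.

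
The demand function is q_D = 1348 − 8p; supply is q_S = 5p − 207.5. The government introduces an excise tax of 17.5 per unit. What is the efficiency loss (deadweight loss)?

In inverse form: demand p = 168.5 − 0.125q, supply p = 41.5 + 0.2q.
Competitive equilibrium: 168.5 − 0.125q = 41.5 + 0.2q → q* = 390.7692, p* = 119.6538.
With the tax, the buyer price exceeds the seller price by 17.5: (168.5 − 0.125q) − (41.5 + 0.2q) = 17.5 → q' = 336.9231.
Δq = 390.7692 − 336.9231 = 53.8461; the wedge equals the tax, 17.5.
Deadweight loss = ½ × 53.8461 × 17.5 = 471.15.

471.15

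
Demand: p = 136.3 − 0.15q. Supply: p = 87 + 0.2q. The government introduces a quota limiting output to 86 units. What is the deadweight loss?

Competitive equilibrium: 136.3 − 0.15q = 87 + 0.2q → q* = 140.8571, p* = 115.1714.
At q = 86: demand price = 136.3 − 0.15·86 = 123.4; supply price = 87 + 0.2·86 = 104.2.
Δq = 140.8571 − 86 = 54.8571; wedge = 123.4 − 104.2 = 19.2.
Deadweight loss = ½ × 54.8571 × 19.2 = 526.63.

526.63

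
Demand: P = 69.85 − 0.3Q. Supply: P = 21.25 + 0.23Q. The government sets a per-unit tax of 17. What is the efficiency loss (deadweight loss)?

Competitive equilibrium: 69.85 − 0.3Q = 21.25 + 0.23Q → Q* = 91.6981, P* = 42.3406.
With the tax, the buyer price exceeds the seller price by 17: (69.85 − 0.3Q) − (21.25 + 0.23Q) = 17 → Q' = 59.6226.
ΔQ = 91.6981 − 59.6226 = 32.0755; the wedge equals the tax, 17.
DWL = ½ × 32.0755 × 17 = 272.64.

272.64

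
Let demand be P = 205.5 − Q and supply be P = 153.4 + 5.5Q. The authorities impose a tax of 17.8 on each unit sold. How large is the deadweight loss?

24.37

Competitive equilibrium: 205.5 − Q = 153.4 + 5.5Q → Q* = 8.0154, P* = 197.4846.
With the tax, the buyer price exceeds the seller price by 17.8: (205.5 − Q) − (153.4 + 5.5Q) = 17.8 → Q' = 5.2769.
ΔQ = 8.0154 − 5.2769 = 2.7385; the wedge equals the tax, 17.8.
Welfare loss = ½ × 2.7385 × 17.8 = 24.37.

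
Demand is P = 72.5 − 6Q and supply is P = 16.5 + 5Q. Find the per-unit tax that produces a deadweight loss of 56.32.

Competitive equilibrium: 72.5 − 6Q = 16.5 + 5Q → Q* = 5.0909, P* = 41.9545.
A tax t gives ΔQ = t/11 and wedge t, so DWL = t²/22.
t²/22 = 56.32 → t² = 1239.04 → t = 35.2.

35.2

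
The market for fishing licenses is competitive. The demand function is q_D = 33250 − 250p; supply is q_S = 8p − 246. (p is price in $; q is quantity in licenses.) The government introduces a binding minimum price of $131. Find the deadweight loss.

In inverse form: demand p = 133 − 0.004q, supply p = 30.75 + 0.125q.
Competitive equilibrium: 133 − 0.004q = 30.75 + 0.125q → q* = 792.6357, p* = 129.8295.
At the floor p = 131, quantity demanded = (133 − 131)/0.004 = 500.
Sellers' marginal cost at q' = 500: 30.75 + 0.125·500 = 93.25.
Δq = 792.6357 − 500 = 292.6357; wedge = 131 − 93.25 = 37.75.
The triangle = ½ × 292.6357 × 37.75 = $5523.50.

$5523.50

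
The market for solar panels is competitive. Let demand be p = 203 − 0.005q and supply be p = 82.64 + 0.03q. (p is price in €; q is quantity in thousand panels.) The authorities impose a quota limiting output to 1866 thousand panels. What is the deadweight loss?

€43292.89 thousand

Competitive equilibrium: 203 − 0.005q = 82.64 + 0.03q → q* = 3438.8571, p* = 185.8057.
At q = 1866: demand price = 203 − 0.005·1866 = 193.67; supply price = 82.64 + 0.03·1866 = 138.62.
Δq = 3438.8571 − 1866 = 1572.8571; wedge = 193.67 − 138.62 = 55.05.
The triangle = ½ × 1572.8571 × 55.05 = €43292.89 thousand.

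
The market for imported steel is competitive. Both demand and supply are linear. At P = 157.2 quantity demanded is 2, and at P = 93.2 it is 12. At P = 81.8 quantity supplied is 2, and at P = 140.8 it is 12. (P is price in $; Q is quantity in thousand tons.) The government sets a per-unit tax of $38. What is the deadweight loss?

Demand slope = (93.2 − 157.2)/(12 − 2) = −6.4, so P = 170 − 6.4Q.
Supply slope = (140.8 − 81.8)/(12 − 2) = 5.9, so P = 70 + 5.9Q.
Competitive equilibrium: 170 − 6.4Q = 70 + 5.9Q → Q* = 8.1301, P* = 117.9675.
With the tax, the buyer price exceeds the seller price by 38: (170 − 6.4Q) − (70 + 5.9Q) = 38 → Q' = 5.0407.
ΔQ = 8.1301 − 5.0407 = 3.0894; the wedge equals the tax, 38.
The triangle = ½ × 3.0894 × 38 = $58.70 thousand.

$58.70 thousand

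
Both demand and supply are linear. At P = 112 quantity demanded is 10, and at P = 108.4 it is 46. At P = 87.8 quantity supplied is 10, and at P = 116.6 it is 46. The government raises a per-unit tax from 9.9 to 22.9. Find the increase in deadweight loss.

Demand slope = (108.4 − 112)/(46 − 10) = −0.1, so P = 113 − 0.1Q.
Supply slope = (116.6 − 87.8)/(46 − 10) = 0.8, so P = 79.8 + 0.8Q.
Competitive equilibrium: 113 − 0.1Q = 79.8 + 0.8Q → Q* = 36.8889, P* = 109.3111.
For a per-unit tax t: ΔQ = t/0.9, so DWL = ½·t·(t/0.9) = t²/1.8.
At t = 9.9: DWL = 54.45. At t = 22.9: DWL = 291.339.
Increase = 291.339 − 54.45 = 236.89.

236.89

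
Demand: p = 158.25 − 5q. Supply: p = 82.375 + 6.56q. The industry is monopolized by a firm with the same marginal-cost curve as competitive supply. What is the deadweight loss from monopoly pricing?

22.70

Competitive equilibrium: 158.25 − 5q = 82.375 + 6.56q → q* = 6.5636, p* = 125.4321.
Marginal revenue: MR = 158.25 − 10q. Set MR = MC: 158.25 − 10q = 82.375 + 6.56q → q_m = 4.5818.
Price p_m = 158.25 − 5·4.5818 = 135.341; MC(q_m) = 82.375 + 6.56·4.5818 = 112.4316.
Competitive q* = 6.5636, so Δq = 1.9818; wedge = 135.341 − 112.4316 = 22.9094.
Deadweight loss = ½ × 1.9818 × 22.9094 = 22.70.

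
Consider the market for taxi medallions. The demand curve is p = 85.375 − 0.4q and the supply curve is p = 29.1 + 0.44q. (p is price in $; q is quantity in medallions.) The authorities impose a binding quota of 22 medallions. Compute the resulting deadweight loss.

Competitive equilibrium: 85.375 − 0.4q = 29.1 + 0.44q → q* = 66.99405, p* = 58.57738.
At q = 22: demand price = 85.375 − 0.4·22 = 76.575; supply price = 29.1 + 0.44·22 = 38.78.
Δq = 66.99405 − 22 = 44.99405; wedge = 76.575 − 38.78 = 37.795.
The triangle = ½ × 44.99405 × 37.795 = $850.28.

$850.28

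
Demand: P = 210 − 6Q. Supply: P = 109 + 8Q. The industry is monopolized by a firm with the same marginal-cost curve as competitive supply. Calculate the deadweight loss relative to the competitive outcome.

32.79

Competitive equilibrium: 210 − 6Q = 109 + 8Q → Q* = 7.2143, P* = 166.7143.
Marginal revenue: MR = 210 − 12Q. Set MR = MC: 210 − 12Q = 109 + 8Q → Q_m = 5.05.
Price P_m = 210 − 6·5.05 = 179.7; MC(Q_m) = 109 + 8·5.05 = 149.4.
Competitive Q* = 7.2143, so ΔQ = 2.1643; wedge = 179.7 − 149.4 = 30.3.
The triangle = ½ × 2.1643 × 30.3 = 32.79.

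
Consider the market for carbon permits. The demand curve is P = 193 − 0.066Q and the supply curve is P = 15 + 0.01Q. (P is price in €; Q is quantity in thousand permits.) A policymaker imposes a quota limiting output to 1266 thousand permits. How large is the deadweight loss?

Competitive equilibrium: 193 − 0.066Q = 15 + 0.01Q → Q* = 2342.1053, P* = 38.4211.
At Q = 1266: demand price = 193 − 0.066·1266 = 109.444; supply price = 15 + 0.01·1266 = 27.66.
ΔQ = 2342.1053 − 1266 = 1076.1053; wedge = 109.444 − 27.66 = 81.784.
DWL = ½ × 1076.1053 × 81.784 = €44004.10 thousand.

€44004.10 thousand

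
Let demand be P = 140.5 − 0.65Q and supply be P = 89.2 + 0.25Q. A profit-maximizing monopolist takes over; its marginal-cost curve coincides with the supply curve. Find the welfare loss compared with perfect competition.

257.11

Competitive equilibrium: 140.5 − 0.65Q = 89.2 + 0.25Q → Q* = 57, P* = 103.45.
Marginal revenue: MR = 140.5 − 1.3Q. Set MR = MC: 140.5 − 1.3Q = 89.2 + 0.25Q → Q_m = 33.0968.
Price P_m = 140.5 − 0.65·33.0968 = 118.9871; MC(Q_m) = 89.2 + 0.25·33.0968 = 97.4742.
Competitive Q* = 57, so ΔQ = 23.9032; wedge = 118.9871 − 97.4742 = 21.5129.
Welfare loss = ½ × 23.9032 × 21.5129 = 257.11.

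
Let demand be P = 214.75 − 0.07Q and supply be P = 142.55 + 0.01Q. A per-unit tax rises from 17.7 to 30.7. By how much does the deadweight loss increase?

Competitive equilibrium: 214.75 − 0.07Q = 142.55 + 0.01Q → Q* = 902.5, P* = 151.575.
For a per-unit tax t: ΔQ = t/0.08, so DWL = ½·t·(t/0.08) = t²/0.16.
At t = 17.7: DWL = 1958.063. At t = 30.7: DWL = 5890.563.
Increase = 5890.563 − 1958.063 = 3932.50.

3932.50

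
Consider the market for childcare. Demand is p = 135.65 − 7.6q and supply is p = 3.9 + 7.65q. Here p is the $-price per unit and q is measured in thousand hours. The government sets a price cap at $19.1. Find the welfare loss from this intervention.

$337.44 thousand

Competitive equilibrium: 135.65 − 7.6q = 3.9 + 7.65q → q* = 8.6393, p* = 69.991.
At the ceiling p = 19.1, quantity supplied = (19.1 − 3.9)/7.65 = 1.9869.
Willingness to pay at q' = 1.9869: 135.65 − 7.6·1.9869 = 120.5496.
Δq = 8.6393 − 1.9869 = 6.6524; wedge = 120.5496 − 19.1 = 101.4496.
The triangle = ½ × 6.6524 × 101.4496 = $337.44 thousand.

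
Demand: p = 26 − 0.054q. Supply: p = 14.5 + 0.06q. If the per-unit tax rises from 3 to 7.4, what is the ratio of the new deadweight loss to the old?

6.084

Competitive equilibrium: 26 − 0.054q = 14.5 + 0.06q → q* = 100.8772, p* = 20.5526.
For a per-unit tax t: Δq = t/0.114, so DWL = ½·t·(t/0.114) = t²/0.228.
At t = 3: DWL = 39.474. At t = 7.4: DWL = 240.175.
Ratio = (7.4/3)² = 6.084.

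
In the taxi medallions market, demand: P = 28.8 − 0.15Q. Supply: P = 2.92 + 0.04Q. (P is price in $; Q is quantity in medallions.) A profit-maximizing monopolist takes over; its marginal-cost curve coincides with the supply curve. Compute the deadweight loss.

$343.06

Competitive equilibrium: 28.8 − 0.15Q = 2.92 + 0.04Q → Q* = 136.2105, P* = 8.3684.
Marginal revenue: MR = 28.8 − 0.3Q. Set MR = MC: 28.8 − 0.3Q = 2.92 + 0.04Q → Q_m = 76.1176.
Price P_m = 28.8 − 0.15·76.1176 = 17.3824; MC(Q_m) = 2.92 + 0.04·76.1176 = 5.9647.
Competitive Q* = 136.2105, so ΔQ = 60.0929; wedge = 17.3824 − 5.9647 = 11.4177.
Deadweight loss = ½ × 60.0929 × 11.4177 = $343.06.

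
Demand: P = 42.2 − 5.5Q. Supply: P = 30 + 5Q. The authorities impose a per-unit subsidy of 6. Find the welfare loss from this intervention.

1.71

Competitive equilibrium: 42.2 − 5.5Q = 30 + 5Q → Q* = 1.1619, P* = 35.8095.
The subsidy lowers effective supply by 6: P = 24 + 5Q.
New quantity: 42.2 − 5.5Q = 24 + 5Q → Q' = 1.7333.
Overproduction ΔQ = 1.7333 − 1.1619 = 0.5714; wedge = subsidy = 6.
DWL = ½ × 0.5714 × 6 = 1.71.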